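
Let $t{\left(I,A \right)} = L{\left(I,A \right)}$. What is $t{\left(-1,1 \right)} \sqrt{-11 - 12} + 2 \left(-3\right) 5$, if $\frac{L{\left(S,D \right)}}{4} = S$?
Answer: $-30 - 4 i \sqrt{23} \approx -30.0 - 19.183 i$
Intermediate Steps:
$L{\left(S,D \right)} = 4 S$
$t{\left(I,A \right)} = 4 I$
$t{\left(-1,1 \right)} \sqrt{-11 - 12} + 2 \left(-3\right) 5 = 4 \left(-1\right) \sqrt{-11 - 12} + 2 \left(-3\right) 5 = - 4 \sqrt{-23} - 30 = - 4 i \sqrt{23} - 30 = -30 - 4 i \sqrt{23}$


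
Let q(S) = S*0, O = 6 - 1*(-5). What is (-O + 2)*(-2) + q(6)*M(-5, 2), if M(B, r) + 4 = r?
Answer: 18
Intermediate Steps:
M(B, r) = -4 + r
O = 11 (O = 6 + 5 = 11)
q(S) = 0
(-O + 2)*(-2) + q(6)*M(-5, 2) = (-1*11 + 2)*(-2) + 0*(-4 + 2) = (-11 + 2)*(-2) + 0*(-2) = -9*(-2) + 0 = 18 + 0 = 18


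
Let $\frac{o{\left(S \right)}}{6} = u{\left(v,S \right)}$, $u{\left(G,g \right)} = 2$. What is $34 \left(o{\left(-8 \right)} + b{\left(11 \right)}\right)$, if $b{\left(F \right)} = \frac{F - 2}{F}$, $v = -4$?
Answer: $\frac{4794}{11} \approx 435.82$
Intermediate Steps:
$o{\left(S \right)} = 12$ ($o{\left(S \right)} = 6 \cdot 2 = 12$)
$b{\left(F \right)} = \frac{-2 + F}{F}$
$34 \left(o{\left(-8 \right)} + b{\left(11 \right)}\right) = 34 \left(12 + \frac{-2 + 11}{11}\right) = 34 \left(12 + \frac{1}{11} \cdot 9\right) = 34 \left(12 + \frac{9}{11}\right) = 34 \cdot \frac{141}{11} = \frac{4794}{11}$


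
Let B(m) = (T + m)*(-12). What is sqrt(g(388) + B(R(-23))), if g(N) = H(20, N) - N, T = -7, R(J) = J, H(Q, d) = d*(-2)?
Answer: 2*I*sqrt(201) ≈ 28.355*I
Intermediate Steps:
H(Q, d) = -2*d
g(N) = -3*N (g(N) = -2*N - N = -3*N)
B(m) = 84 - 12*m (B(m) = (-7 + m)*(-12) = 84 - 12*m)
sqrt(g(388) + B(R(-23))) = sqrt(-3*388 + (84 - 12*(-23))) = sqrt(-1164 + (84 + 276)) = sqrt(-1164 + 360) = sqrt(-804) = 2*I*sqrt(201)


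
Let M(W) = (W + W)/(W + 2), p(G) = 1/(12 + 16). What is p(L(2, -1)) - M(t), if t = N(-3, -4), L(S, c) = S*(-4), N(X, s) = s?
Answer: -111/28 ≈ -3.9643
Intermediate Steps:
L(S, c) = -4*S
t = -4
p(G) = 1/28
M(W) = 2*W/(2 + W) (M(W) = (2*W)/(2 + W) = 2*W/(2 + W))
p(L(2, -1)) - M(t) = 1/28 - 2*(-4)/(2 - 4) = 1/28 - 2*(-4)/(-2) = 1/28 - 2*(-4)*(-1)/2 = 1/28 - 1*4 = 1/28 - 4 = -111/28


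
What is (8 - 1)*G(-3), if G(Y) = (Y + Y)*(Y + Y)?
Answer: 252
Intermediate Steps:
G(Y) = 4*Y² (G(Y) = (2*Y)*(2*Y) = 4*Y²)
(8 - 1)*G(-3) = (8 - 1)*(4*(-3)²) = 7*(4*9) = 7*36 = 252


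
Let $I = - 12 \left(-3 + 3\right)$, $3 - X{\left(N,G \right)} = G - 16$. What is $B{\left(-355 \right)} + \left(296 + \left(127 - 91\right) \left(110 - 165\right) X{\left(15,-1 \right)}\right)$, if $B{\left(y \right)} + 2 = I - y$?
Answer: $-38951$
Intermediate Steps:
$X{\left(N,G \right)} = 19 - G$ ($X{\left(N,G \right)} = 3 - \left(G - 16\right) = 3 - \left(-16 + G\right) = 19 - G$)
$I = 0$ ($I = \left(-12\right) 0 = 0$)
$B{\left(y \right)} = -2 - y$ ($B{\left(y \right)} = -2 + \left(0 - y\right) = -2 - y$)
$B{\left(-355 \right)} + \left(296 + \left(127 - 91\right) \left(110 - 165\right) X{\left(15,-1 \right)}\right) = \left(-2 - -355\right) + \left(296 + \left(127 - 91\right) \left(110 - 165\right) \left(19 - -1\right)\right) = \left(-2 + 355\right) + \left(296 + 36 \left(-55\right) \left(19 + 1\right)\right) = 353 + \left(296 - 39600\right) = 353 - 39304 = -38951$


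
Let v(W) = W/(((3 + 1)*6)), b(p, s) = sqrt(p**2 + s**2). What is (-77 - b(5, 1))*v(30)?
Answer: -385/4 - 5*sqrt(26)/4 ≈ -102.62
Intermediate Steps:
v(W) = W/24 (v(W) = W/((4*6)) = W/24)
(-77 - b(5, 1))*v(30) = (-77 - sqrt(5**2 + 1**2))*((1/24)*30) = (-77 - sqrt(25 + 1))*(5/4) = (-77 - sqrt(26))*(5/4) = -385/4 - 5*sqrt(26)/4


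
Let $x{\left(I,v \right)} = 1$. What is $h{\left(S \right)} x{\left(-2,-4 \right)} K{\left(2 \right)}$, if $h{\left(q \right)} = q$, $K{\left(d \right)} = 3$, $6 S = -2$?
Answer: $-1$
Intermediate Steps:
$S = - \frac{1}{3}$ ($S = \frac{1}{6} \left(-2\right) = - \frac{1}{3} \approx -0.33333$)
$h{\left(S \right)} x{\left(-2,-4 \right)} K{\left(2 \right)} = \left(- \frac{1}{3}\right) 1 \cdot 3 = \left(- \frac{1}{3}\right) 3 = -1$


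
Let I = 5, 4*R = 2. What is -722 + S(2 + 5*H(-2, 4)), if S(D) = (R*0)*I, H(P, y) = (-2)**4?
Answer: -722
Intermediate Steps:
R = 1/2 (R = (1/4)*2 = 1/2 ≈ 0.50000)
H(P, y) = 16
S(D) = 0 (S(D) = ((1/2)*0)*5 = 0*5 = 0)
-722 + S(2 + 5*H(-2, 4)) = -722 + 0 = -722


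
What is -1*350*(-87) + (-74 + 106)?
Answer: 30482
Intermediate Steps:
-1*350*(-87) + (-74 + 106) = -350*(-87) + 32 = 30450 + 32 = 30482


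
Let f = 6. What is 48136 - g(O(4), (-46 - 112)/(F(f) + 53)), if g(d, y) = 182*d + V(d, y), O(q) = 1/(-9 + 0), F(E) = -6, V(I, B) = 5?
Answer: 433361/9 ≈ 48151.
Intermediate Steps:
O(q) = -⅑ (O(q) = 1/(-9) = -⅑)
g(d, y) = 5 + 182*d (g(d, y) = 182*d + 5 = 5 + 182*d)
48136 - g(O(4), (-46 - 112)/(F(f) + 53)) = 48136 - (5 + 182*(-⅑)) = 48136 - (5 - 182/9) = 48136 - 1*(-137/9) = 48136 + 137/9 = 433361/9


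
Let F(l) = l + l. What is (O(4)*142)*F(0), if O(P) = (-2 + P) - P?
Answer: 0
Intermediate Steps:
O(P) = -2
F(l) = 2*l
(O(4)*142)*F(0) = (-2*142)*(2*0) = -284*0 = 0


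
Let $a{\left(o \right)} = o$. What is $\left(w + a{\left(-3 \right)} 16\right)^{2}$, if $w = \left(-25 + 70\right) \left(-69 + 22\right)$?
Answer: $4678569$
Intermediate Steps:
$w = -2115$ ($w = 45 \left(-47\right) = -2115$)
$\left(w + a{\left(-3 \right)} 16\right)^{2} = \left(-2115 - 48\right)^{2} = \left(-2163\right)^{2} = 4678569$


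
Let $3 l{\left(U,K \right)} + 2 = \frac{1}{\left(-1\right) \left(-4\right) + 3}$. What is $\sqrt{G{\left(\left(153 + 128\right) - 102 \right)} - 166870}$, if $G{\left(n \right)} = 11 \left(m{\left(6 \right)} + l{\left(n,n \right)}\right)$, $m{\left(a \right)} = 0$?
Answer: $\frac{i \sqrt{73592673}}{21} \approx 408.51 i$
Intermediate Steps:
$l{\left(U,K \right)} = - \frac{13}{21}$ ($l{\left(U,K \right)} = - \frac{2}{3} + \frac{1}{3 \left(\left(-1\right) \left(-4\right) + 3\right)} = - \frac{2}{3} + \frac{1}{3 \left(4 + 3\right)} = - \frac{2}{3} + \frac{1}{3 \cdot 7} = - \frac{2}{3} + \frac{1}{3} \cdot \frac{1}{7} = - \frac{2}{3} + \frac{1}{21} = - \frac{13}{21}$)
$G{\left(n \right)} = - \frac{143}{21}$ ($G{\left(n \right)} = 11 \left(0 - \frac{13}{21}\right) = 11 \left(- \frac{13}{21}\right) = - \frac{143}{21}$)
$\sqrt{G{\left(\left(153 + 128\right) - 102 \right)} - 166870} = \sqrt{- \frac{143}{21} - 166870} = \sqrt{- \frac{3504413}{21}} = \frac{i \sqrt{73592673}}{21}$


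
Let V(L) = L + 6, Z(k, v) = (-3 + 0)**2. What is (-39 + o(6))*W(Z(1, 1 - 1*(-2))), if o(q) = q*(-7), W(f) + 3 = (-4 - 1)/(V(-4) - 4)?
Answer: 81/2 ≈ 40.500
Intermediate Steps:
Z(k, v) = 9 (Z(k, v) = (-3)**2 = 9)
V(L) = 6 + L
W(f) = -1/2 (W(f) = -3 + (-4 - 1)/((6 - 4) - 4) = -3 - 5/(2 - 4) = -3 - 5/(-2) = -3 - 5*(-1/2) = -3 + 5/2 = -1/2)
o(q) = -7*q
(-39 + o(6))*W(Z(1, 1 - 1*(-2))) = (-39 - 7*6)*(-1/2) = (-39 - 42)*(-1/2) = -81*(-1/2) = 81/2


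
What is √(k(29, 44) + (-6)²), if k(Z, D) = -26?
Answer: √10 ≈ 3.1623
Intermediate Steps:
√(k(29, 44) + (-6)²) = √(-26 + (-6)²) = √(-26 + 36) = √10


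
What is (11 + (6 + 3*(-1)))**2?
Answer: 196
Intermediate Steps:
(11 + (6 + 3*(-1)))**2 = (11 + (6 - 3))**2 = (11 + 3)**2 = 14**2 = 196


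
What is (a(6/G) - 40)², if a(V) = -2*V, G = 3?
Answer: 1936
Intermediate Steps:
(a(6/G) - 40)² = (-12/3 - 40)² = (-2*2 - 40)² = (-4 - 40)² = (-44)² = 1936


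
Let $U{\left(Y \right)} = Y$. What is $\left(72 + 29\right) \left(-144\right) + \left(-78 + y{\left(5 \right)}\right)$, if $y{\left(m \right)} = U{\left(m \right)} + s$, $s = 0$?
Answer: $-14617$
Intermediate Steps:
$y{\left(m \right)} = m$ ($y{\left(m \right)} = m + 0 = m$)
$\left(72 + 29\right) \left(-144\right) + \left(-78 + y{\left(5 \right)}\right) = \left(72 + 29\right) \left(-144\right) + \left(-78 + 5\right) = 101 \left(-144\right) - 73 = -14544 - 73 = -14617$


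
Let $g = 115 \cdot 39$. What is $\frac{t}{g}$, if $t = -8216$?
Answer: $- \frac{632}{345} \approx -1.8319$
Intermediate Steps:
$g = 4485$
$\frac{t}{g} = - \frac{8216}{4485} = \left(-8216\right) \frac{1}{4485} = - \frac{632}{345}$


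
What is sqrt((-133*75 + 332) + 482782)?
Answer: 3*sqrt(52571) ≈ 687.85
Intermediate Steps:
sqrt((-133*75 + 332) + 482782) = sqrt((-9975 + 332) + 482782) = sqrt(-9643 + 482782) = sqrt(473139) = 3*sqrt(52571)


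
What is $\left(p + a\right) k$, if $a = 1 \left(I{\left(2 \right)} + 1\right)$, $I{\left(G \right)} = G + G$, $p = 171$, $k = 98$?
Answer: $17248$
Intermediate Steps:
$I{\left(G \right)} = 2 G$
$a = 5$ ($a = 1 \left(2 \cdot 2 + 1\right) = 1 \left(4 + 1\right) = 1 \cdot 5 = 5$)
$\left(p + a\right) k = \left(171 + 5\right) 98 = 176 \cdot 98 = 17248$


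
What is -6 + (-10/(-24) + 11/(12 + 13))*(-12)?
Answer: -407/25 ≈ -16.280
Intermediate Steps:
-6 + (-10/(-24) + 11/(12 + 13))*(-12) = -6 + (-10*(-1/24) + 11/25)*(-12) = -6 + (5/12 + 11*(1/25))*(-12) = -6 + (5/12 + 11/25)*(-12) = -6 + (257/300)*(-12) = -6 - 257/25 = -407/25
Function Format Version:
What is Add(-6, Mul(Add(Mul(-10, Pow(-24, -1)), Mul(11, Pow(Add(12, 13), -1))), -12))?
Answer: Rational(-407, 25) ≈ -16.280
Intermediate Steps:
Add(-6, Mul(Add(Mul(-10, Pow(-24, -1)), Mul(11, Pow(Add(12, 13), -1))), -12)) = Add(-6, Mul(Add(Mul(-10, Rational(-1, 24)), Mul(11, Pow(25, -1))), -12)) = Add(-6, Mul(Add(Rational(5, 12), Mul(11, Rational(1, 25))), -12)) = Add(-6, Mul(Add(Rational(5, 12), Rational(11, 25)), -12)) = Add(-6, Mul(Rational(257, 300), -12)) = Add(-6, Rational(-257, 25)) = Rational(-407, 25)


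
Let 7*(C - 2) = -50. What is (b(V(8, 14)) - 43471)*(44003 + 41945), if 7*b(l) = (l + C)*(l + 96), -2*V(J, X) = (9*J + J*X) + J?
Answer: -3736245508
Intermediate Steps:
C = -36/7 (C = 2 + (⅐)*(-50) = 2 - 50/7 = -36/7 ≈ -5.1429)
V(J, X) = -5*J - J*X/2 (V(J, X) = -((9*J + J*X) + J)/2 = -(10*J + J*X)/2 = -5*J - J*X/2)
b(l) = (96 + l)*(-36/7 + l)/7 (b(l) = ((l - 36/7)*(l + 96))/7 = ((-36/7 + l)*(96 + l))/7 = ((96 + l)*(-36/7 + l))/7 = (96 + l)*(-36/7 + l)/7)
(b(V(8, 14)) - 43471)*(44003 + 41945) = ((-3456/49 + (-½*8*(10 + 14))²/7 + 636*(-½*8*(10 + 14))/49) - 43471)*(44003 + 41945) = ((-3456/49 + (-½*8*24)²/7 + 636*(-½*8*24)/49) - 43471)*85948 = ((-3456/49 + (⅐)*(-96)² + (636/49)*(-96)) - 43471)*85948 = ((-3456/49 + (⅐)*9216 - 61056/49) - 43471)*85948 = ((-3456/49 + 9216/7 - 61056/49) - 43471)*85948 = (0 - 43471)*85948 = -43471*85948 = -3736245508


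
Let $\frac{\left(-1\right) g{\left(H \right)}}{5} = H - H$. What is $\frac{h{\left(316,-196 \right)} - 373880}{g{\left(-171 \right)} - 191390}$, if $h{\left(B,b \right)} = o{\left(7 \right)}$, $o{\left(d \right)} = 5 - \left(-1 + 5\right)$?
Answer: $\frac{373879}{191390} \approx 1.9535$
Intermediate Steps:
$o{\left(d \right)} = 1$ ($o{\left(d \right)} = 5 - 4 = 1$)
$h{\left(B,b \right)} = 1$
$g{\left(H \right)} = 0$ ($g{\left(H \right)} = - 5 \left(H - H\right) = \left(-5\right) 0 = 0$)
$\frac{h{\left(316,-196 \right)} - 373880}{g{\left(-171 \right)} - 191390} = \frac{1 - 373880}{0 - 191390} = - \frac{373879}{-191390} = \left(-373879\right) \left(- \frac{1}{191390}\right) = \frac{373879}{191390}$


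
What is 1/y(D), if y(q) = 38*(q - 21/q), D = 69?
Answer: 23/60040 ≈ 0.00038308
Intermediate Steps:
y(q) = -798/q + 38*q
1/y(D) = 1/(-798/69 + 38*69) = 1/(-798*1/69 + 2622) = 1/(-266/23 + 2622) = 1/(60040/23) = 23/60040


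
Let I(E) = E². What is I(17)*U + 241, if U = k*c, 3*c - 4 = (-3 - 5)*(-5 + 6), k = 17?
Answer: -18929/3 ≈ -6309.7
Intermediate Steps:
c = -4/3 (c = 4/3 + ((-3 - 5)*(-5 + 6))/3 = 4/3 + (-8*1)/3 = 4/3 + (⅓)*(-8) = 4/3 - 8/3 = -4/3 ≈ -1.3333)
U = -68/3 (U = 17*(-4/3) = -68/3 ≈ -22.667)
I(17)*U + 241 = 17²*(-68/3) + 241 = 289*(-68/3) + 241 = -19652/3 + 241 = -18929/3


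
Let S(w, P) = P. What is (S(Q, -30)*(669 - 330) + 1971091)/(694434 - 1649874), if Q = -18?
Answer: -1960921/955440 ≈ -2.0524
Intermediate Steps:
(S(Q, -30)*(669 - 330) + 1971091)/(694434 - 1649874) = (-30*(669 - 330) + 1971091)/(694434 - 1649874) = (-30*339 + 1971091)/(-955440) = (-10170 + 1971091)*(-1/955440) = 1960921*(-1/955440) = -1960921/955440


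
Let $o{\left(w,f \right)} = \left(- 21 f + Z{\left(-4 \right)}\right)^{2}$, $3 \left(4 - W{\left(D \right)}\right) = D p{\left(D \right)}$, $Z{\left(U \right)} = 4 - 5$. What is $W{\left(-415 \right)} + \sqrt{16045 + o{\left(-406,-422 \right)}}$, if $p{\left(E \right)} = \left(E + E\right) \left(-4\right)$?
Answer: $\frac{1377812}{3} + \sqrt{78533366} \approx 4.6813 \cdot 10^{5}$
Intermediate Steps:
$Z{\left(U \right)} = -1$
$p{\left(E \right)} = - 8 E$ ($p{\left(E \right)} = 2 E \left(-4\right) = - 8 E$)
$W{\left(D \right)} = 4 + \frac{8 D^{2}}{3}$ ($W{\left(D \right)} = 4 - \frac{D \left(- 8 D\right)}{3} = 4 - \frac{\left(-8\right) D^{2}}{3} = 4 + \frac{8 D^{2}}{3}$)
$o{\left(w,f \right)} = \left(-1 - 21 f\right)^{2}$ ($o{\left(w,f \right)} = \left(- 21 f - 1\right)^{2} = \left(-1 - 21 f\right)^{2}$)
$W{\left(-415 \right)} + \sqrt{16045 + o{\left(-406,-422 \right)}} = \left(4 + \frac{8 \left(-415\right)^{2}}{3}\right) + \sqrt{16045 + \left(1 + 21 \left(-422\right)\right)^{2}} = \left(4 + \frac{8}{3} \cdot 172225\right) + \sqrt{16045 + \left(1 - 8862\right)^{2}} = \left(4 + \frac{1377800}{3}\right) + \sqrt{16045 + \left(-8861\right)^{2}} = \frac{1377812}{3} + \sqrt{16045 + 78517321} = \frac{1377812}{3} + \sqrt{78533366}$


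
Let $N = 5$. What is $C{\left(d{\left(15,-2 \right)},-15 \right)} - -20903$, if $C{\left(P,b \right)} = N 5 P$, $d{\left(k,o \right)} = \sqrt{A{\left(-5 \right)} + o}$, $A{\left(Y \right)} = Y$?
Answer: $20903 + 25 i \sqrt{7} \approx 20903.0 + 66.144 i$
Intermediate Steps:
$d{\left(k,o \right)} = \sqrt{-5 + o}$
$C{\left(P,b \right)} = 25 P$ ($C{\left(P,b \right)} = 5 \cdot 5 P = 25 P$)
$C{\left(d{\left(15,-2 \right)},-15 \right)} - -20903 = 25 \sqrt{-5 - 2} - -20903 = 25 \sqrt{-7} + 20903 = 25 i \sqrt{7} + 20903 = 20903 + 25 i \sqrt{7}$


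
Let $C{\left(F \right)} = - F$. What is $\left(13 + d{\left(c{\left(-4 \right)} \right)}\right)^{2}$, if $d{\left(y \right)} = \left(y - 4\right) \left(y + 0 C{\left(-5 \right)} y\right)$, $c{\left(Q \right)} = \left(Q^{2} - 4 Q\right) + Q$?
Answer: $469225$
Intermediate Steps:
$c{\left(Q \right)} = Q^{2} - 3 Q$
$d{\left(y \right)} = y \left(-4 + y\right)$ ($d{\left(y \right)} = \left(y - 4\right) \left(y + 0 \left(\left(-1\right) \left(-5\right)\right) y\right) = \left(-4 + y\right) \left(y + 0 \cdot 5 y\right) = \left(-4 + y\right) \left(y + 0 y\right) = \left(-4 + y\right) \left(y + 0\right) = \left(-4 + y\right) y = y \left(-4 + y\right)$)
$\left(13 + d{\left(c{\left(-4 \right)} \right)}\right)^{2} = \left(13 + - 4 \left(-3 - 4\right) \left(-4 - 4 \left(-3 - 4\right)\right)\right)^{2} = \left(13 + \left(-4\right) \left(-7\right) \left(-4 - -28\right)\right)^{2} = \left(13 + 28 \left(-4 + 28\right)\right)^{2} = \left(13 + 28 \cdot 24\right)^{2} = \left(13 + 672\right)^{2} = 685^{2} = 469225$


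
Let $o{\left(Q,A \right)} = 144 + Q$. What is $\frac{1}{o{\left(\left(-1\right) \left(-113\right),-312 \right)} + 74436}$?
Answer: $\frac{1}{74693} \approx 1.3388 \cdot 10^{-5}$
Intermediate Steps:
$\frac{1}{o{\left(\left(-1\right) \left(-113\right),-312 \right)} + 74436} = \frac{1}{\left(144 - -113\right) + 74436} = \frac{1}{\left(144 + 113\right) + 74436} = \frac{1}{257 + 74436} = \frac{1}{74693}$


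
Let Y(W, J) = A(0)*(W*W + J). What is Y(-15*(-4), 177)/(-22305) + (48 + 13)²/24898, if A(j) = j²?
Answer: 3721/24898 ≈ 0.14945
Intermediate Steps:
Y(W, J) = 0 (Y(W, J) = 0²*(W*W + J) = 0*(W² + J) = 0*(J + W²) = 0)
Y(-15*(-4), 177)/(-22305) + (48 + 13)²/24898 = 0/(-22305) + (48 + 13)²/24898 = 0*(-1/22305) + 61²*(1/24898) = 0 + 3721*(1/24898) = 0 + 3721/24898 = 3721/24898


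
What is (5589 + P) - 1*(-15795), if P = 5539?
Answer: 26923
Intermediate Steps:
(5589 + P) - 1*(-15795) = (5589 + 5539) - 1*(-15795) = 11128 + 15795 = 26923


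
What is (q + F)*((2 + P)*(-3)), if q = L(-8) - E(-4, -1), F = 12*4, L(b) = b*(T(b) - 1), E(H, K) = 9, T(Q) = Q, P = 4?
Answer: -1998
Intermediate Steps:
L(b) = b*(-1 + b) (L(b) = b*(b - 1) = b*(-1 + b))
F = 48
q = 63 (q = -8*(-1 - 8) - 1*9 = -8*(-9) - 9 = 72 - 9 = 63)
(q + F)*((2 + P)*(-3)) = (63 + 48)*((2 + 4)*(-3)) = 111*(6*(-3)) = 111*(-18) = -1998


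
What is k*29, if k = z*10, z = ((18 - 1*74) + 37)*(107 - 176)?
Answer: 380190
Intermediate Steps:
z = 1311 (z = ((18 - 74) + 37)*(-69) = (-56 + 37)*(-69) = -19*(-69) = 1311)
k = 13110 (k = 1311*10 = 13110)
k*29 = 13110*29 = 380190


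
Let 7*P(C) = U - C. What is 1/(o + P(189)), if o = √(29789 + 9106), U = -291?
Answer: 224/111697 + 49*√38895/1675455 ≈ 0.0077732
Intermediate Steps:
P(C) = -291/7 - C/7 (P(C) = (-291 - C)/7 = -291/7 - C/7)
o = √38895 ≈ 197.22
1/(o + P(189)) = 1/(√38895 + (-291/7 - ⅐*189)) = 1/(√38895 + (-291/7 - 27)) = 1/(√38895 - 480/7) = 1/(-480/7 + √38895)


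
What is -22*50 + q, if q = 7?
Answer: -1093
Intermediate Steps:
-22*50 + q = -22*50 + 7 = -1100 + 7 = -1093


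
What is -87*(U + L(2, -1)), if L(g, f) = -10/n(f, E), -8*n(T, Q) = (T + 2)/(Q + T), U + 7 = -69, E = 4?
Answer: -14268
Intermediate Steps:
U = -76 (U = -7 - 69 = -76)
n(T, Q) = -(2 + T)/(8*(Q + T)) (n(T, Q) = -(T + 2)/(8*(Q + T)) = -(2 + T)/(8*(Q + T)))
L(g, f) = -80*(4 + f)/(-2 - f) (L(g, f) = -10*8*(4 + f)/(-2 - f) = -80*(4 + f)/(-2 - f))
-87*(U + L(2, -1)) = -87*(-76 + 80*(4 - 1)/(2 - 1)) = -87*(-76 + 80*3/1) = -87*(-76 + 80*1*3) = -87*(-76 + 240) = -87*164 = -14268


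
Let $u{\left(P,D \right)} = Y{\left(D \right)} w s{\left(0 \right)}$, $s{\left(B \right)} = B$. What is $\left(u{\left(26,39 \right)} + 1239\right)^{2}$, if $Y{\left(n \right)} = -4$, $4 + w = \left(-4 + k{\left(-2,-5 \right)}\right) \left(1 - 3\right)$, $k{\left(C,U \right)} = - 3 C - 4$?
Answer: $1535121$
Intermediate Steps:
$k{\left(C,U \right)} = -4 - 3 C$
$w = 0$ ($w = -4 + \left(-4 - -2\right) \left(1 - 3\right) = -4 + \left(-4 + \left(-4 + 6\right)\right) \left(-2\right) = -4 + \left(-4 + 2\right) \left(-2\right) = -4 - -4 = -4 + 4 = 0$)
$u{\left(P,D \right)} = 0$ ($u{\left(P,D \right)} = \left(-4\right) 0 \cdot 0 = 0 \cdot 0 = 0$)
$\left(u{\left(26,39 \right)} + 1239\right)^{2} = \left(0 + 1239\right)^{2} = 1239^{2} = 1535121$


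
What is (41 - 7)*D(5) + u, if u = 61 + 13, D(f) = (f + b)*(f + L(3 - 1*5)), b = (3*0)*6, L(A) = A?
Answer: 584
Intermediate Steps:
b = 0 (b = 0*6 = 0)
D(f) = f*(-2 + f) (D(f) = (f + 0)*(f + (3 - 1*5)) = f*(f + (3 - 5)) = f*(f - 2) = f*(-2 + f))
u = 74
(41 - 7)*D(5) + u = (41 - 7)*(5*(-2 + 5)) + 74 = 34*(5*3) + 74 = 34*15 + 74 = 510 + 74 = 584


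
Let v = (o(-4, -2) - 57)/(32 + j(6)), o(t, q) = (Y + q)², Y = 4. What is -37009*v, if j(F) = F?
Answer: 1961477/38 ≈ 51618.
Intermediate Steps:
o(t, q) = (4 + q)²
v = -53/38 (v = ((4 - 2)² - 57)/(32 + 6) = (2² - 57)/38 = (4 - 57)*(1/38) = -53*1/38 = -53/38 ≈ -1.3947)
-37009*v = -37009*(-53/38) = 1961477/38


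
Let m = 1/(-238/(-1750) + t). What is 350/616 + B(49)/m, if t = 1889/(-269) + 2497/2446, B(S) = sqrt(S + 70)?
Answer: 25/44 - 482414567*sqrt(119)/82246750 ≈ -63.416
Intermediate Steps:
B(S) = sqrt(70 + S)
t = -3948801/657974 (t = 1889*(-1/269) + 2497*(1/2446) = -1889/269 + 2497/2446 = -3948801/657974 ≈ -6.0015)
m = -82246750/482414567 (m = 1/(-238/(-1750) - 3948801/657974) = 1/(-238*(-1/1750) - 3948801/657974) = 1/(17/125 - 3948801/657974) = 1/(-482414567/82246750) = -82246750/482414567 ≈ -0.17049)
350/616 + B(49)/m = 350/616 + sqrt(70 + 49)/(-82246750/482414567) = 350*(1/616) + sqrt(119)*(-482414567/82246750) = 25/44 - 482414567*sqrt(119)/82246750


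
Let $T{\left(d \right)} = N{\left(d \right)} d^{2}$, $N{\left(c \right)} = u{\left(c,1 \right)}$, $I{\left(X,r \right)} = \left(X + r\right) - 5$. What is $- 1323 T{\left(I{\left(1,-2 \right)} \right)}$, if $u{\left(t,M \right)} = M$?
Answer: $-47628$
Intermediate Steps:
$I{\left(X,r \right)} = -5 + X + r$
$N{\left(c \right)} = 1$
$T{\left(d \right)} = d^{2}$ ($T{\left(d \right)} = 1 d^{2} = d^{2}$)
$- 1323 T{\left(I{\left(1,-2 \right)} \right)} = - 1323 \left(-5 + 1 - 2\right)^{2} = - 1323 \left(-6\right)^{2} = \left(-1323\right) 36 = -47628$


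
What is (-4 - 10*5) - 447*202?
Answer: -90348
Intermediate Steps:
(-4 - 10*5) - 447*202 = (-4 - 50) - 90294 = -54 - 90294 = -90348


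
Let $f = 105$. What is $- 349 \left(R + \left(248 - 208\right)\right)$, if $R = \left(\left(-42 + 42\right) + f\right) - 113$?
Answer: $-11168$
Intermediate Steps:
$R = -8$ ($R = \left(\left(-42 + 42\right) + 105\right) - 113 = \left(0 + 105\right) - 113 = 105 - 113 = -8$)
$- 349 \left(R + \left(248 - 208\right)\right) = - 349 \left(-8 + \left(248 - 208\right)\right) = - 349 \left(-8 + 40\right) = \left(-349\right) 32 = -11168$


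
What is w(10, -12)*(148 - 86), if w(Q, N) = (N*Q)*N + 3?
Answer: 89466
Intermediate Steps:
w(Q, N) = 3 + Q*N² (w(Q, N) = Q*N² + 3 = 3 + Q*N²)
w(10, -12)*(148 - 86) = (3 + 10*(-12)²)*(148 - 86) = (3 + 10*144)*62 = (3 + 1440)*62 = 1443*62 = 89466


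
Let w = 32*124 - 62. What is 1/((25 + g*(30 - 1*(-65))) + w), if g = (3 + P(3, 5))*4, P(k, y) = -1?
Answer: 1/4691 ≈ 0.00021317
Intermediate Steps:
w = 3906 (w = 3968 - 62 = 3906)
g = 8 (g = (3 - 1)*4 = 2*4 = 8)
1/((25 + g*(30 - 1*(-65))) + w) = 1/((25 + 8*(30 - 1*(-65))) + 3906) = 1/((25 + 8*(30 + 65)) + 3906) = 1/((25 + 8*95) + 3906) = 1/((25 + 760) + 3906) = 1/(785 + 3906) = 1/4691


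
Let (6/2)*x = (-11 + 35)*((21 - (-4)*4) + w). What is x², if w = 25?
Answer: 246016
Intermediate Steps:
x = 496 (x = ((-11 + 35)*((21 - (-4)*4) + 25))/3 = (24*((21 - 1*(-16)) + 25))/3 = (24*((21 + 16) + 25))/3 = (24*(37 + 25))/3 = (24*62)/3 = (⅓)*1488 = 496)
x² = 496² = 246016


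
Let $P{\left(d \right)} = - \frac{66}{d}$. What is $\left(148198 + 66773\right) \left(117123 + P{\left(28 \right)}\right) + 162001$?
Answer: $\frac{352487852033}{14} \approx 2.5178 \cdot 10^{10}$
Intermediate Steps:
$\left(148198 + 66773\right) \left(117123 + P{\left(28 \right)}\right) + 162001 = \left(148198 + 66773\right) \left(117123 - \frac{66}{28}\right) + 162001 = 214971 \left(117123 - \frac{33}{14}\right) + 162001 = 214971 \cdot \frac{1639689}{14} + 162001 = \frac{352485584019}{14} + 162001 = \frac{352487852033}{14}$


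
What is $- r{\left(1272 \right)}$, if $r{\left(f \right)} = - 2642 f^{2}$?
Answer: $4274713728$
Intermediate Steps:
$- r{\left(1272 \right)} = - \left(-2642\right) 1272^{2} = - \left(-2642\right) 1617984 = \left(-1\right) \left(-4274713728\right) = 4274713728$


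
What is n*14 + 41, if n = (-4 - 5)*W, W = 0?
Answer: 41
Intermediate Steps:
n = 0 (n = (-4 - 5)*0 = -9*0 = 0)
n*14 + 41 = 0*14 + 41 = 0 + 41 = 41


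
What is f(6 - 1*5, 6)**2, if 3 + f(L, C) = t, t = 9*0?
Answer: 9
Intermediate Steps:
t = 0
f(L, C) = -3 (f(L, C) = -3 + 0 = -3)
f(6 - 1*5, 6)**2 = (-3)**2 = 9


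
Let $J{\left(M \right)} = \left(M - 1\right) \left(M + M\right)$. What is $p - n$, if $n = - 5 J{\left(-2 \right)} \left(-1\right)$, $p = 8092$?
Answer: $8032$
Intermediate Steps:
$J{\left(M \right)} = 2 M \left(-1 + M\right)$ ($J{\left(M \right)} = \left(-1 + M\right) 2 M = 2 M \left(-1 + M\right)$)
$n = 60$ ($n = - 5 \cdot 2 \left(-2\right) \left(-1 - 2\right) \left(-1\right) = - 5 \cdot 2 \left(-2\right) \left(-3\right) \left(-1\right) = \left(-5\right) 12 \left(-1\right) = \left(-60\right) \left(-1\right) = 60$)
$p - n = 8092 - 60 = 8032$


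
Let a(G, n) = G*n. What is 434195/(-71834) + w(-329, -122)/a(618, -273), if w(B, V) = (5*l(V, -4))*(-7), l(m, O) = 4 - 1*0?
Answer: -5231765605/865671534 ≈ -6.0436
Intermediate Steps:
l(m, O) = 4 (l(m, O) = 4 + 0 = 4)
w(B, V) = -140 (w(B, V) = (5*4)*(-7) = 20*(-7) = -140)
434195/(-71834) + w(-329, -122)/a(618, -273) = 434195/(-71834) - 140/(618*(-273)) = 434195*(-1/71834) - 140/(-168714) = -434195/71834 - 140*(-1/168714) = -434195/71834 + 10/12051 = -5231765605/865671534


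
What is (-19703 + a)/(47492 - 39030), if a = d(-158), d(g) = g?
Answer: -19861/8462 ≈ -2.3471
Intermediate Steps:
a = -158
(-19703 + a)/(47492 - 39030) = (-19703 - 158)/(47492 - 39030) = -19861/8462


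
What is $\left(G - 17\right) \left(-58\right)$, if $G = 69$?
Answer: $-3016$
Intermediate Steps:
$\left(G - 17\right) \left(-58\right) = \left(69 - 17\right) \left(-58\right) = 52 \left(-58\right) = -3016$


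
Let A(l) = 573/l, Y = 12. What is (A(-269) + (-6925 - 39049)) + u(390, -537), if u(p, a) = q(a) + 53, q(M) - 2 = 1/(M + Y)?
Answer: -6485211869/141225 ≈ -45921.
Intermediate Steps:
q(M) = 2 + 1/(12 + M) (q(M) = 2 + 1/(M + 12) = 2 + 1/(12 + M))
u(p, a) = 53 + (25 + 2*a)/(12 + a) (u(p, a) = (25 + 2*a)/(12 + a) + 53 = 53 + (25 + 2*a)/(12 + a))
(A(-269) + (-6925 - 39049)) + u(390, -537) = (573/(-269) + (-6925 - 39049)) + (661 + 55*(-537))/(12 - 537) = (573*(-1/269) - 45974) + (661 - 29535)/(-525) = (-573/269 - 45974) - 1/525*(-28874) = -12367579/269 + 28874/525 = -6485211869/141225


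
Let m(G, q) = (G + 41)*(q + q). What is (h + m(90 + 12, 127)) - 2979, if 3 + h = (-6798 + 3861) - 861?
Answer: 29542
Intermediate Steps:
h = -3801 (h = -3 + ((-6798 + 3861) - 861) = -3 + (-2937 - 861) = -3 - 3798 = -3801)
m(G, q) = 2*q*(41 + G) (m(G, q) = (41 + G)*(2*q) = 2*q*(41 + G))
(h + m(90 + 12, 127)) - 2979 = (-3801 + 2*127*(41 + (90 + 12))) - 2979 = (-3801 + 2*127*(41 + 102)) - 2979 = (-3801 + 2*127*143) - 2979 = (-3801 + 36322) - 2979 = 32521 - 2979 = 29542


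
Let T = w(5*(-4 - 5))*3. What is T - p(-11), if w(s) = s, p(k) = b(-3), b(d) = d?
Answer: -132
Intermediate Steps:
p(k) = -3
T = -135 (T = (5*(-4 - 5))*3 = (5*(-9))*3 = -45*3 = -135)
T - p(-11) = -135 - 1*(-3) = -135 + 3 = -132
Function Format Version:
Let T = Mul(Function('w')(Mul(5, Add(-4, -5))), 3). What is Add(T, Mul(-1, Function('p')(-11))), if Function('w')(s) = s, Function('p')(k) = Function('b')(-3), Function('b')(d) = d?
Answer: -132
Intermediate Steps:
Function('p')(k) = -3
T = -135 (T = Mul(Mul(5, Add(-4, -5)), 3) = Mul(Mul(5, -9), 3) = Mul(-45, 3) = -135)
Add(T, Mul(-1, Function('p')(-11))) = Add(-135, Mul(-1, -3)) = Add(-135, 3) = -132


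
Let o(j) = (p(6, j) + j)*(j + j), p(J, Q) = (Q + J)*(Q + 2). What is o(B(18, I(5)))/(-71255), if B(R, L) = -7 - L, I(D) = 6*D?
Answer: 77552/71255 ≈ 1.0884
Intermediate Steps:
p(J, Q) = (2 + Q)*(J + Q) (p(J, Q) = (J + Q)*(2 + Q) = (2 + Q)*(J + Q))
o(j) = 2*j*(12 + j² + 9*j) (o(j) = ((j² + 2*6 + 2*j + 6*j) + j)*(j + j) = ((j² + 12 + 2*j + 6*j) + j)*(2*j) = ((12 + j² + 8*j) + j)*(2*j) = (12 + j² + 9*j)*(2*j) = 2*j*(12 + j² + 9*j))
o(B(18, I(5)))/(-71255) = (2*(-7 - 6*5)*(12 + (-7 - 6*5)² + 9*(-7 - 6*5)))/(-71255) = (2*(-7 - 1*30)*(12 + (-7 - 1*30)² + 9*(-7 - 1*30)))*(-1/71255) = (2*(-7 - 30)*(12 + (-7 - 30)² + 9*(-7 - 30)))*(-1/71255) = (2*(-37)*(12 + (-37)² + 9*(-37)))*(-1/71255) = (2*(-37)*(12 + 1369 - 333))*(-1/71255) = (2*(-37)*1048)*(-1/71255) = -77552*(-1/71255) = 77552/71255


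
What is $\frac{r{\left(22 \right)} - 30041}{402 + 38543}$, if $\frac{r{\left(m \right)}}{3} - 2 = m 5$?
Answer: $- \frac{5941}{7789} \approx -0.76274$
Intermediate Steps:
$r{\left(m \right)} = 6 + 15 m$ ($r{\left(m \right)} = 6 + 3 m 5 = 6 + 3 \cdot 5 m = 6 + 15 m$)
$\frac{r{\left(22 \right)} - 30041}{402 + 38543} = \frac{\left(6 + 15 \cdot 22\right) - 30041}{402 + 38543} = \frac{\left(6 + 330\right) - 30041}{38945} = \left(336 - 30041\right) \frac{1}{38945} = \left(-29705\right) \frac{1}{38945} = - \frac{5941}{7789}$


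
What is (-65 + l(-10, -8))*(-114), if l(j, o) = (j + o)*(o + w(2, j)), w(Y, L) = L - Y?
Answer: -33630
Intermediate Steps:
l(j, o) = (j + o)*(-2 + j + o) (l(j, o) = (j + o)*(o + (j - 1*2)) = (j + o)*(o + (j - 2)) = (j + o)*(o + (-2 + j)) = (j + o)*(-2 + j + o))
(-65 + l(-10, -8))*(-114) = (-65 + ((-8)² - 10*(-8) - 10*(-2 - 10) - 8*(-2 - 10)))*(-114) = (-65 + (64 + 80 - 10*(-12) - 8*(-12)))*(-114) = (-65 + (64 + 80 + 120 + 96))*(-114) = (-65 + 360)*(-114) = 295*(-114) = -33630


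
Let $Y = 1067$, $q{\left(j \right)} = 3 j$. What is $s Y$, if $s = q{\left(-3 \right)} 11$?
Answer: $-105633$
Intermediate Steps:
$s = -99$ ($s = 3 \left(-3\right) 11 = \left(-9\right) 11 = -99$)
$s Y = \left(-99\right) 1067 = -105633$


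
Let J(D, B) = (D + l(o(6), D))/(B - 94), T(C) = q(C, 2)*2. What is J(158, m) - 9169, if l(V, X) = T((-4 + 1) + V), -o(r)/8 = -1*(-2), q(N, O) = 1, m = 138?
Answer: -100819/11 ≈ -9165.4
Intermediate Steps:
o(r) = -16 (o(r) = -(-8)*(-2) = -8*2 = -16)
T(C) = 2 (T(C) = 1*2 = 2)
l(V, X) = 2
J(D, B) = (2 + D)/(-94 + B) (J(D, B) = (D + 2)/(B - 94) = (2 + D)/(-94 + B))
J(158, m) - 9169 = (2 + 158)/(-94 + 138) - 9169 = 160/44 - 9169 = (1/44)*160 - 9169 = 40/11 - 9169 = -100819/11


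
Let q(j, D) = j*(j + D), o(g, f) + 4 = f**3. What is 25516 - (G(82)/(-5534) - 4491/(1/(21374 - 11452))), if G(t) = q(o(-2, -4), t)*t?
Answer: 123367259174/2767 ≈ 4.4585e+7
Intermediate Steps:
o(g, f) = -4 + f**3
q(j, D) = j*(D + j)
G(t) = t*(4624 - 68*t) (G(t) = ((-4 + (-4)**3)*(t + (-4 + (-4)**3)))*t = ((-4 - 64)*(t + (-4 - 64)))*t = (-68*(t - 68))*t = (-68*(-68 + t))*t = (4624 - 68*t)*t = t*(4624 - 68*t))
25516 - (G(82)/(-5534) - 4491/(1/(21374 - 11452))) = 25516 - ((68*82*(68 - 1*82))/(-5534) - 4491/(1/(21374 - 11452))) = 25516 - ((68*82*(68 - 82))*(-1/5534) - 4491/(1/9922)) = 25516 - ((68*82*(-14))*(-1/5534) - 4491/1/9922) = 25516 - (-78064*(-1/5534) - 4491*9922) = 25516 - (39032/2767 - 44559702) = 25516 - 1*(-123296656402/2767) = 25516 + 123296656402/2767 = 123367259174/2767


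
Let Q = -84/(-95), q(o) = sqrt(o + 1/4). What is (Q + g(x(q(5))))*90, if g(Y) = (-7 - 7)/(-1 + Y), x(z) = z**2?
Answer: -70056/323 ≈ -216.89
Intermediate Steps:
q(o) = sqrt(1/4 + o) (q(o) = sqrt(o + 1/4) = sqrt(1/4 + o))
Q = 84/95 (Q = -84*(-1/95) = 84/95 ≈ 0.88421)
g(Y) = -14/(-1 + Y)
(Q + g(x(q(5))))*90 = (84/95 - 14/(-1 + (sqrt(1 + 4*5)/2)**2))*90 = (84/95 - 14/(-1 + (sqrt(1 + 20)/2)**2))*90 = (84/95 - 14/(-1 + (sqrt(21)/2)**2))*90 = (84/95 - 14/(-1 + 21/4))*90 = (84/95 - 14/17/4)*90 = (84/95 - 14*4/17)*90 = (84/95 - 56/17)*90 = -3892/1615*90 = -70056/323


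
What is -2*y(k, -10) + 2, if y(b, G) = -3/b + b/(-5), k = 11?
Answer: 382/55 ≈ 6.9455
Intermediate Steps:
y(b, G) = -3/b - b/5 (y(b, G) = -3/b + b*(-⅕) = -3/b - b/5)
-2*y(k, -10) + 2 = -2*(-3/11 - ⅕*11) + 2 = -2*(-3*1/11 - 11/5) + 2 = -2*(-3/11 - 11/5) + 2 = -2*(-136/55) + 2 = 272/55 + 2 = 382/55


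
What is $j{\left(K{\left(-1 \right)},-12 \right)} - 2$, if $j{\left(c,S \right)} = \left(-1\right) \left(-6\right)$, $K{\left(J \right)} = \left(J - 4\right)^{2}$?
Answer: $4$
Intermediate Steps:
$K{\left(J \right)} = \left(-4 + J\right)^{2}$
$j{\left(c,S \right)} = 6$
$j{\left(K{\left(-1 \right)},-12 \right)} - 2 = 6 - 2 = 4$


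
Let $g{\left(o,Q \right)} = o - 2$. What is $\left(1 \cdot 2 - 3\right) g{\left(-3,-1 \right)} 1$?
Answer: $5$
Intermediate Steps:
$g{\left(o,Q \right)} = -2 + o$ ($g{\left(o,Q \right)} = o - 2 = -2 + o$)
$\left(1 \cdot 2 - 3\right) g{\left(-3,-1 \right)} 1 = \left(1 \cdot 2 - 3\right) \left(-2 - 3\right) 1 = \left(2 - 3\right) \left(-5\right) 1 = \left(-1\right) \left(-5\right) 1 = 5 \cdot 1 = 5$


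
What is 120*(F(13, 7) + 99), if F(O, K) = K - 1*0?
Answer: 12720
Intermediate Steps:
F(O, K) = K (F(O, K) = K + 0 = K)
120*(F(13, 7) + 99) = 120*(7 + 99) = 120*106 = 12720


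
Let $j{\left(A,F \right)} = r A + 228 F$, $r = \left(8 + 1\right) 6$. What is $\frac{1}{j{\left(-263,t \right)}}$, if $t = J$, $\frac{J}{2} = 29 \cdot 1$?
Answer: $- \frac{1}{978} \approx -0.0010225$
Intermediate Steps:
$J = 58$ ($J = 2 \cdot 29 \cdot 1 = 2 \cdot 29 = 58$)
$r = 54$ ($r = 9 \cdot 6 = 54$)
$t = 58$
$j{\left(A,F \right)} = 54 A + 228 F$
$\frac{1}{j{\left(-263,t \right)}} = \frac{1}{54 \left(-263\right) + 228 \cdot 58} = \frac{1}{-14202 + 13224} = \frac{1}{-978} = - \frac{1}{978}$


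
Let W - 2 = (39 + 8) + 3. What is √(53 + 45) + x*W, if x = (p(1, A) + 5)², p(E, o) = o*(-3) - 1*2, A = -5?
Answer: 16848 + 7*√2 ≈ 16858.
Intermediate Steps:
p(E, o) = -2 - 3*o (p(E, o) = -3*o - 2 = -2 - 3*o)
W = 52 (W = 2 + ((39 + 8) + 3) = 2 + (47 + 3) = 2 + 50 = 52)
x = 324 (x = ((-2 - 3*(-5)) + 5)² = ((-2 + 15) + 5)² = (13 + 5)² = 18² = 324)
√(53 + 45) + x*W = √(53 + 45) + 324*52 = √98 + 16848 = 7*√2 + 16848 = 16848 + 7*√2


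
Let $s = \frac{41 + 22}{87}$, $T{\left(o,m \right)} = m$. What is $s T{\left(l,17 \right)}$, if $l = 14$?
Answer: $\frac{357}{29} \approx 12.31$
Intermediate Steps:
$s = \frac{21}{29}$ ($s = 63 \cdot \frac{1}{87} = \frac{21}{29} \approx 0.72414$)
$s T{\left(l,17 \right)} = \frac{21}{29} \cdot 17 = \frac{357}{29}$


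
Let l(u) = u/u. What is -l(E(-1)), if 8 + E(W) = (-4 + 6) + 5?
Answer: -1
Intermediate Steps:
E(W) = -1 (E(W) = -8 + ((-4 + 6) + 5) = -8 + (2 + 5) = -8 + 7 = -1)
l(u) = 1
-l(E(-1)) = -1*1 = -1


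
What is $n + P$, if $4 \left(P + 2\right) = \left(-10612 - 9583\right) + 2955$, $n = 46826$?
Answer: $42514$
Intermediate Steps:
$P = -4312$ ($P = -2 + \frac{\left(-10612 - 9583\right) + 2955}{4} = -2 + \frac{-20195 + 2955}{4} = -2 + \frac{1}{4} \left(-17240\right) = -2 - 4310 = -4312$)
$n + P = 46826 - 4312 = 42514$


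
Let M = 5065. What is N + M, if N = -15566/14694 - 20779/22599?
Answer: 9039118055/1785321 ≈ 5063.0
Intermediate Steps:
N = -3532810/1785321 (N = -15566*1/14694 - 20779*1/22599 = -7783/7347 - 20779/22599 = -3532810/1785321 ≈ -1.9788)
N + M = -3532810/1785321 + 5065 = 9039118055/1785321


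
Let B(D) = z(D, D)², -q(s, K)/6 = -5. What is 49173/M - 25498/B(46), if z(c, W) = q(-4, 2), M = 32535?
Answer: -969533/36150 ≈ -26.820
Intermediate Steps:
q(s, K) = 30 (q(s, K) = -6*(-5) = 30)
z(c, W) = 30
B(D) = 900 (B(D) = 30² = 900)
49173/M - 25498/B(46) = 49173/32535 - 25498/900 = 49173*(1/32535) - 25498*1/900 = 16391/10845 - 12749/450 = -969533/36150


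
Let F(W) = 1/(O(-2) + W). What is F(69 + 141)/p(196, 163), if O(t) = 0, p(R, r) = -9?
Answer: -1/1890 ≈ -0.00052910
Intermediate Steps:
F(W) = 1/W (F(W) = 1/(0 + W) = 1/W)
F(69 + 141)/p(196, 163) = 1/((69 + 141)*(-9)) = -⅑/210 = (1/210)*(-⅑) = -1/1890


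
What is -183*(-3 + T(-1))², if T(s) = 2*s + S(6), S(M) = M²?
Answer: -175863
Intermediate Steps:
T(s) = 36 + 2*s (T(s) = 2*s + 6² = 2*s + 36 = 36 + 2*s)
-183*(-3 + T(-1))² = -183*(-3 + (36 + 2*(-1)))² = -183*(-3 + (36 - 2))² = -183*(-3 + 34)² = -183*31² = -183*961 = -175863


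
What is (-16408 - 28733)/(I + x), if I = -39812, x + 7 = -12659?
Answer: 45141/52478 ≈ 0.86019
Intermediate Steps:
x = -12666 (x = -7 - 12659 = -12666)
(-16408 - 28733)/(I + x) = (-16408 - 28733)/(-39812 - 12666) = -45141/(-52478) = -45141*(-1/52478) = 45141/52478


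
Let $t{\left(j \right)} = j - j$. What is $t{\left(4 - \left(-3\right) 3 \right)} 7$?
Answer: $0$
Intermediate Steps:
$t{\left(j \right)} = 0$
$t{\left(4 - \left(-3\right) 3 \right)} 7 = 0 \cdot 7 = 0$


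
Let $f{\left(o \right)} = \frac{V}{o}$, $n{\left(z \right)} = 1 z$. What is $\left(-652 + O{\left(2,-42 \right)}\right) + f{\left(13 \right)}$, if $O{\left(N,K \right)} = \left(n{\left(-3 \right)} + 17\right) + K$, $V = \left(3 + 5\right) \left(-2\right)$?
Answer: $- \frac{8856}{13} \approx -681.23$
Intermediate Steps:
$n{\left(z \right)} = z$
$V = -16$ ($V = 8 \left(-2\right) = -16$)
$f{\left(o \right)} = - \frac{16}{o}$
$O{\left(N,K \right)} = 14 + K$ ($O{\left(N,K \right)} = \left(-3 + 17\right) + K = 14 + K$)
$\left(-652 + O{\left(2,-42 \right)}\right) + f{\left(13 \right)} = \left(-652 + \left(14 - 42\right)\right) - \frac{16}{13} = \left(-652 - 28\right) - \frac{16}{13} = -680 - \frac{16}{13} = - \frac{8856}{13}$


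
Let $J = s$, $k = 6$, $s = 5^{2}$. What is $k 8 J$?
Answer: $1200$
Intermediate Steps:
$s = 25$
$J = 25$
$k 8 J = 6 \cdot 8 \cdot 25 = 48 \cdot 25 = 1200$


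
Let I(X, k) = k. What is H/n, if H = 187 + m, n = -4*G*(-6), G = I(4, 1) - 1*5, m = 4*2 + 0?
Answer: -65/32 ≈ -2.0313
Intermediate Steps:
m = 8 (m = 8 + 0 = 8)
G = -4 (G = 1 - 1*5 = 1 - 5 = -4)
n = -96 (n = -4*(-4)*(-6) = 16*(-6) = -96)
H = 195 (H = 187 + 8 = 195)
H/n = 195/(-96) = 195*(-1/96) = -65/32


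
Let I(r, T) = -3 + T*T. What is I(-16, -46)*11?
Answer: 23243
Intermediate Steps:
I(r, T) = -3 + T²
I(-16, -46)*11 = (-3 + (-46)²)*11 = (-3 + 2116)*11 = 2113*11 = 23243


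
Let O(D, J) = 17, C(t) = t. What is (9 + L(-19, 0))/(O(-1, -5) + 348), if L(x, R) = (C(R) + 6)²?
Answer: 9/73 ≈ 0.12329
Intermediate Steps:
L(x, R) = (6 + R)² (L(x, R) = (R + 6)² = (6 + R)²)
(9 + L(-19, 0))/(O(-1, -5) + 348) = (9 + (6 + 0)²)/(17 + 348) = (9 + 6²)/365 = (9 + 36)*(1/365) = 45*(1/365) = 9/73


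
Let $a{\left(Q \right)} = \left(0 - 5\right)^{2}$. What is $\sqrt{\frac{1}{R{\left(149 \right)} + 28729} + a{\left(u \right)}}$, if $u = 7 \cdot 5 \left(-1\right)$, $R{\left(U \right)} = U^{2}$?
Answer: $\frac{\sqrt{64846673430}}{50930} \approx 5.0$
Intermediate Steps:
$u = -35$ ($u = 35 \left(-1\right) = -35$)
$a{\left(Q \right)} = 25$ ($a{\left(Q \right)} = \left(-5\right)^{2} = 25$)
$\sqrt{\frac{1}{R{\left(149 \right)} + 28729} + a{\left(u \right)}} = \sqrt{\frac{1}{149^{2} + 28729} + 25} = \sqrt{\frac{1}{22201 + 28729} + 25} = \sqrt{\frac{1}{50930} + 25} = \sqrt{\frac{1273251}{50930}} = \frac{\sqrt{64846673430}}{50930}$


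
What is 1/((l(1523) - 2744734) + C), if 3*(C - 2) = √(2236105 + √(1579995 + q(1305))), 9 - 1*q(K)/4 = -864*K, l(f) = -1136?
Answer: -1/(2745868 - √(2236105 + 3*√676679)/3) ≈ -3.6425e-7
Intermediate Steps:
q(K) = 36 + 3456*K (q(K) = 36 - (-3456)*K = 36 + 3456*K)
C = 2 + √(2236105 + 3*√676679)/3 (C = 2 + √(2236105 + √(1579995 + (36 + 3456*1305)))/3 = 2 + √(2236105 + √(1579995 + (36 + 4510080)))/3 = 2 + √(2236105 + √(1579995 + 4510116))/3 = 2 + √(2236105 + √6090111)/3 = 2 + √(2236105 + 3*√676679)/3 ≈ 500.73)
1/((l(1523) - 2744734) + C) = 1/((-1136 - 2744734) + (2 + √(2236105 + 3*√676679)/3)) = 1/(-2745870 + (2 + √(2236105 + 3*√676679)/3)) = 1/(-2745868 + √(2236105 + 3*√676679)/3)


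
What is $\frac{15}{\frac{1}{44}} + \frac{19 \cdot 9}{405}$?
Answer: $\frac{29719}{45} \approx 660.42$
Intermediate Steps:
$\frac{15}{\frac{1}{44}} + \frac{19 \cdot 9}{405} = 15 \frac{1}{\frac{1}{44}} + 171 \cdot \frac{1}{405} = 15 \cdot 44 + \frac{19}{45} = 660 + \frac{19}{45} = \frac{29719}{45}$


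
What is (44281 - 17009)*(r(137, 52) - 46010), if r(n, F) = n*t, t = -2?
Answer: -1262257248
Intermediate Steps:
r(n, F) = -2*n (r(n, F) = n*(-2) = -2*n)
(44281 - 17009)*(r(137, 52) - 46010) = (44281 - 17009)*(-2*137 - 46010) = 27272*(-274 - 46010) = 27272*(-46284) = -1262257248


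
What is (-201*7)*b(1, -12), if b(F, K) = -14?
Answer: 19698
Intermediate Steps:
(-201*7)*b(1, -12) = -201*7*(-14) = -1407*(-14) = 19698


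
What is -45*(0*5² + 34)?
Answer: -1530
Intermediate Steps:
-45*(0*5² + 34) = -45*(0*25 + 34) = -45*(0 + 34) = -45*34 = -1530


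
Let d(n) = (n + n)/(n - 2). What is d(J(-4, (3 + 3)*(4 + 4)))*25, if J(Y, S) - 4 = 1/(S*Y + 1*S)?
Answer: 28750/287 ≈ 100.17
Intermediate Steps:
J(Y, S) = 4 + 1/(S + S*Y) (J(Y, S) = 4 + 1/(S*Y + 1*S) = 4 + 1/(S*Y + S) = 4 + 1/(S + S*Y))
d(n) = 2*n/(-2 + n) (d(n) = (2*n)/(-2 + n) = 2*n/(-2 + n))
d(J(-4, (3 + 3)*(4 + 4)))*25 = (2*((1 + 4*((3 + 3)*(4 + 4)) + 4*((3 + 3)*(4 + 4))*(-4))/((((3 + 3)*(4 + 4)))*(1 - 4)))/(-2 + (1 + 4*((3 + 3)*(4 + 4)) + 4*((3 + 3)*(4 + 4))*(-4))/((((3 + 3)*(4 + 4)))*(1 - 4))))*25 = (2*((1 + 4*(6*8) + 4*(6*8)*(-4))/((6*8)*(-3)))/(-2 + (1 + 4*(6*8) + 4*(6*8)*(-4))/((6*8)*(-3))))*25 = (2*(-⅓*(1 + 4*48 + 4*48*(-4))/48)/(-2 - ⅓*(1 + 4*48 + 4*48*(-4))/48))*25 = (2*((1/48)*(-⅓)*(1 + 192 - 768))/(-2 + (1/48)*(-⅓)*(1 + 192 - 768)))*25 = (2*((1/48)*(-⅓)*(-575))/(-2 + (1/48)*(-⅓)*(-575)))*25 = (2*(575/144)/(-2 + 575/144))*25 = (2*(575/144)/(287/144))*25 = (2*(575/144)*(144/287))*25 = (1150/287)*25 = 28750/287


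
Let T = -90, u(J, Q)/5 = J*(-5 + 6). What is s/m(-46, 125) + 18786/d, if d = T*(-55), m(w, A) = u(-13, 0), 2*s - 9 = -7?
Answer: 40538/10725 ≈ 3.7798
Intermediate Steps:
s = 1 (s = 9/2 + (½)*(-7) = 9/2 - 7/2 = 1)
u(J, Q) = 5*J (u(J, Q) = 5*(J*(-5 + 6)) = 5*(J*1) = 5*J)
m(w, A) = -65 (m(w, A) = 5*(-13) = -65)
d = 4950 (d = -90*(-55) = 4950)
s/m(-46, 125) + 18786/d = 1/(-65) + 18786/4950 = 1*(-1/65) + 18786*(1/4950) = -1/65 + 3131/825 = 40538/10725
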